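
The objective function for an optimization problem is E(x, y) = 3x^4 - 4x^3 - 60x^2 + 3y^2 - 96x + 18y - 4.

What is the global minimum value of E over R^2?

-863

E(x,y) separates as P(x) + Q(y) − 4, so its minimum is min P + min Q − 4.
P'(x) = 12(x - 4)(x + 1)(x + 2) vanishes at x ∈ {-2, -1, 4}; Q'(y) = 6y + 18 vanishes at y ∈ {-3}.
Local minima of P (where P''>0): P(-2)=32, P(4)=-832. Local minima of Q: Q(-3)=-27.
So the global minimum of E is P(4) + Q(-3) − 4 = -832 − 27 − 4 = -863, attained at (4, -3).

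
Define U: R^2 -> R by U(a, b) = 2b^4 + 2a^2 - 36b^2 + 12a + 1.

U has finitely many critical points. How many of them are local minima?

U separates as a function of a plus a function of b, so ∇U=0 decouples.
∂U/∂a = 4(a + 3) = 0 at a ∈ {-3}; ∂U/∂b = 8b(b - 3)(b + 3) = 0 at b ∈ {-3, 0, 3}.
The Hessian is diagonal: diag(U_aa, U_bb). Second derivatives: U_aa(-3)=4; U_bb(-3)=144, U_bb(0)=-72, U_bb(3)=144.
Local minima occur where both diagonal entries positive: (-3, -3), (-3, 3). Count: 2.

2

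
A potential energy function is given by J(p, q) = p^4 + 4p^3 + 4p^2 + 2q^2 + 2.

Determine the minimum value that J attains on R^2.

J(p,q) separates as A(p) + B(q) + 2, so its minimum is min A + min B + 2.
A'(p) = 4p(p + 1)(p + 2) vanishes at p ∈ {-2, -1, 0}; B'(q) = 4q vanishes at q ∈ {0}.
Local minima of A (where A''>0): A(-2)=0, A(0)=0. Local minima of B: B(0)=0.
So the global minimum of J is A(-2) + B(0) + 2 = 0 + 0 + 2 = 2, attained at (-2, 0).

2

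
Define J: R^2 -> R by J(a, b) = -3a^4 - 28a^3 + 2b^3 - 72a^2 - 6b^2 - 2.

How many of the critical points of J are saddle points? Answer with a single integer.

J separates as a function of a plus a function of b, so ∇J=0 decouples.
∂J/∂a = -12a(a + 3)(a + 4) = 0 at a ∈ {-4, -3, 0}; ∂J/∂b = 6b(b - 2) = 0 at b ∈ {0, 2}.
The Hessian is diagonal: diag(J_aa, J_bb). Second derivatives: J_aa(-4)=-48, J_aa(-3)=36, J_aa(0)=-144; J_bb(0)=-12, J_bb(2)=12.
Saddle points occur where the two diagonal entries have opposite signs: (-4, 2), (-3, 0), (0, 2). Count: 3.

3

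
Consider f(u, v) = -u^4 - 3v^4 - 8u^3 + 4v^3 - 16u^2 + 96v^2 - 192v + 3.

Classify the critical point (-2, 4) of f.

saddle point

The mixed partial ∂²f/∂u∂v is 0, so the Hessian at any point is diag(f_uu, f_vv) = diag(-4(3u^2 + 12u + 8), 12(-3v^2 + 2v + 16)).
At (-2, 4): H = diag(16, -288).
The eigenvalues have opposite signs, so H is indefinite: a saddle point.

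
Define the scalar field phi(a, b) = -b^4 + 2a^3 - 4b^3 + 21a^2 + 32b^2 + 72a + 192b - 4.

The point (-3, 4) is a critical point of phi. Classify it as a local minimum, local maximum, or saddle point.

saddle point

The mixed partial ∂²phi/∂a∂b is 0, so the Hessian at any point is diag(phi_aa, phi_bb) = diag(6(2a + 7), 4(-3b^2 - 6b + 16)).
At (-3, 4): H = diag(6, -224).
The eigenvalues have opposite signs, so H is indefinite: a saddle point.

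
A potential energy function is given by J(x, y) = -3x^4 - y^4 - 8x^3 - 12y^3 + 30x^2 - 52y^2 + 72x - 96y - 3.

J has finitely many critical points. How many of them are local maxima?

J separates as a function of x plus a function of y, so ∇J=0 decouples.
∂J/∂x = -12(x - 2)(x + 1)(x + 3) = 0 at x ∈ {-3, -1, 2}; ∂J/∂y = -4(y + 2)(y + 3)(y + 4) = 0 at y ∈ {-4, -3, -2}.
The Hessian is diagonal: diag(J_xx, J_yy). Second derivatives: J_xx(-3)=-120, J_xx(-1)=72, J_xx(2)=-180; J_yy(-4)=-8, J_yy(-3)=4, J_yy(-2)=-8.
Local maxima occur where both diagonal entries negative: (-3, -4), (-3, -2), (2, -4), (2, -2). Count: 4.

4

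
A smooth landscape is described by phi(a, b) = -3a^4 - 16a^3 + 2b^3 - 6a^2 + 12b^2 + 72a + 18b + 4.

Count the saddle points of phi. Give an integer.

phi separates as a function of a plus a function of b, so ∇phi=0 decouples.
∂phi/∂a = -12(a - 1)(a + 2)(a + 3) = 0 at a ∈ {-3, -2, 1}; ∂phi/∂b = 6(b + 1)(b + 3) = 0 at b ∈ {-3, -1}.
The Hessian is diagonal: diag(phi_aa, phi_bb). Second derivatives: phi_aa(-3)=-48, phi_aa(-2)=36, phi_aa(1)=-144; phi_bb(-3)=-12, phi_bb(-1)=12.
Saddle points occur where the two diagonal entries have opposite signs: (-3, -1), (-2, -3), (1, -1). Count: 3.

3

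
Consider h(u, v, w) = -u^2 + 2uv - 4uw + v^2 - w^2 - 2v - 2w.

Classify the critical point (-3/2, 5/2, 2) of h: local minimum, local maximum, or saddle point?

saddle point

The Hessian is constant: H = [[-2, 2, -4], [2, 2, 0], [-4, 0, -2]].
Leading principal minors: Δ₁ = -2, Δ₂ = -8, Δ₃ = -16.
The minors fit neither the all-positive nor the alternating-sign pattern, so H is indefinite: a saddle point.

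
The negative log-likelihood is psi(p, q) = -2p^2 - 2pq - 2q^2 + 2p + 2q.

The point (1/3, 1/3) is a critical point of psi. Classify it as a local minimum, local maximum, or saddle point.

local maximum

The Hessian of psi is constant: H = [[-4, -2], [-2, -4]].
det(H) = (-4)·(-4) − (-2)² = 12.
det(H) > 0 and tr(H) = -8 < 0, so H is negative definite and the point is a local maximum.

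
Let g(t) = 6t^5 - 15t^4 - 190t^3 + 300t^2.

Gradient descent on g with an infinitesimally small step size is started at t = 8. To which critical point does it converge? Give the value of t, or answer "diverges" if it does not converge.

g'(t) = 30t(t - 5)(t - 1)(t + 4), so g'(8) = 60480.
Gradient descent moves in the -g' direction, i.e. t is decreasing.
The nearest critical point in that direction is t = 5, where g'' = 5400 > 0 (a local minimum). The iterate converges there.

5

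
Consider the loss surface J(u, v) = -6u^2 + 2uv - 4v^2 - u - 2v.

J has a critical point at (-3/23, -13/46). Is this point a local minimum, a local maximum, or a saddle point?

The Hessian of J is constant: H = [[-12, 2], [2, -8]].
det(H) = (-12)·(-8) − 2² = 92.
det(H) > 0 and tr(H) = -20 < 0, so H is negative definite and the point is a local maximum.

local maximum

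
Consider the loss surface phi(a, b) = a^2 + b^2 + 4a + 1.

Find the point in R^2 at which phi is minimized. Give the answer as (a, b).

phi(a,b) separates as P(a) + Q(b) + 1, so its minimum is min P + min Q + 1.
P'(a) = 2a + 4 vanishes at a ∈ {-2}; Q'(b) = 2b vanishes at b ∈ {0}.
Local minima of P (where P''>0): P(-2)=-4. Local minima of Q: Q(0)=0.
So the global minimum of phi is P(-2) + Q(0) + 1 = -4 + 0 + 1 = -3, attained at (-2, 0).

(-2, 0)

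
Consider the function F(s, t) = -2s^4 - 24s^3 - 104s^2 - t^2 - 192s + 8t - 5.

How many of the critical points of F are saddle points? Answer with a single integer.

1

F separates as a function of s plus a function of t, so ∇F=0 decouples.
∂F/∂s = -8(s + 2)(s + 3)(s + 4) = 0 at s ∈ {-4, -3, -2}; ∂F/∂t = -2(t - 4) = 0 at t ∈ {4}.
The Hessian is diagonal: diag(F_ss, F_tt). Second derivatives: F_ss(-4)=-16, F_ss(-3)=8, F_ss(-2)=-16; F_tt(4)=-2.
Saddle points occur where the two diagonal entries have opposite signs: (-3, 4). Count: 1.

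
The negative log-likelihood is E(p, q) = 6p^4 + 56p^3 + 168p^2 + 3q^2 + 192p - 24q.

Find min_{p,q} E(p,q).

E(p,q) separates as A(p) + B(q), so its minimum is min A + min B.
A'(p) = 24(p + 1)(p + 2)(p + 4) vanishes at p ∈ {-4, -2, -1}; B'(q) = 6q - 24 vanishes at q ∈ {4}.
Local minima of A (where A''>0): A(-4)=-128, A(-1)=-74. Local minima of B: B(4)=-48.
So the global minimum of E is A(-4) + B(4) = -128 − 48 = -176, attained at (-4, 4).

-176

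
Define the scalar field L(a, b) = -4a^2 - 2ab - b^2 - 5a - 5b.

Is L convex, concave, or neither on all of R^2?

L is quadratic, so its Hessian is the constant matrix H = [[-8, -2], [-2, -2]].
det(H) = 12, tr(H) = -10.
det(H) > 0 and tr(H) < 0, so H is negative definite everywhere: concave.

concave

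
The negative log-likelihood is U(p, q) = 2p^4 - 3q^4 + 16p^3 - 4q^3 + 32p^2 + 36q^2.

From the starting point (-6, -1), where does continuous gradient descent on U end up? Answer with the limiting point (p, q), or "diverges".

U is separable, so gradient descent decouples: p follows -∂U/∂p, q follows -∂U/∂q.
∂U/∂p = 8p(p + 2)(p + 4); at p=-6 this is -384, so p increases.
∂U/∂q = -12q(q - 2)(q + 3); at q=-1 this is -72, so q increases.
p converges to its nearest critical value -4 (a local min of the p-part); q converges to 0. The iterate converges to (-4, 0).

(-4, 0)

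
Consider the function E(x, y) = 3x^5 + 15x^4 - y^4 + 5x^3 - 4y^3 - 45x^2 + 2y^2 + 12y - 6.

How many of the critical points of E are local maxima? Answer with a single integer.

4

E separates as a function of x plus a function of y, so ∇E=0 decouples.
∂E/∂x = 15x(x - 1)(x + 2)(x + 3) = 0 at x ∈ {-3, -2, 0, 1}; ∂E/∂y = -4(y - 1)(y + 1)(y + 3) = 0 at y ∈ {-3, -1, 1}.
The Hessian is diagonal: diag(E_xx, E_yy). Second derivatives: E_xx(-3)=-180, E_xx(-2)=90, E_xx(0)=-90, E_xx(1)=180; E_yy(-3)=-32, E_yy(-1)=16, E_yy(1)=-32.
Local maxima occur where both diagonal entries negative: (-3, -3), (-3, 1), (0, -3), (0, 1). Count: 4.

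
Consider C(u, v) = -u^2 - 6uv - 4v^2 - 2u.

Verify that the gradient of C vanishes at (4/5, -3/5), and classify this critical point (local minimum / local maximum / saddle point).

∇C = (-2u - 6v - 2, -6u - 8v); substituting (4/5, -3/5) gives ∇C = (0, 0), so (4/5, -3/5) is indeed a critical point.
The Hessian of C is constant: H = [[-2, -6], [-6, -8]].
det(H) = (-2)·(-8) − (-6)² = -20.
Since det(H) < 0, H is indefinite and the critical point is a saddle point.

saddle point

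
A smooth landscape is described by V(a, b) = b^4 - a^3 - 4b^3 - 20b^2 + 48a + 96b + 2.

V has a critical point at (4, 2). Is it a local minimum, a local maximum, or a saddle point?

The mixed partial ∂²V/∂a∂b is 0, so the Hessian at any point is diag(V_aa, V_bb) = diag(-6a, 4(3b^2 - 6b - 10)).
At (4, 2): H = diag(-24, -40).
Both eigenvalues are negative, so H is negative definite: a local maximum.

local maximum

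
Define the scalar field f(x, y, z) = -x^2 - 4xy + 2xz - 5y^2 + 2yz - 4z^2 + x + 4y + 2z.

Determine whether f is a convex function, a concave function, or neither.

concave

f is quadratic, so its Hessian is the constant matrix H = [[-2, -4, 2], [-4, -10, 2], [2, 2, -8]].
Leading principal minors: -2, 4, -16.
Signs alternate −, +, − ⇒ H ≺ 0 ⇒ concave.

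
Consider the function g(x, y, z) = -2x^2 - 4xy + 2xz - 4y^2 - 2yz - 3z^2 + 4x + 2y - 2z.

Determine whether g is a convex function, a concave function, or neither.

g is quadratic, so its Hessian is the constant matrix H = [[-4, -4, 2], [-4, -8, -2], [2, -2, -6]].
Leading principal minors: -4, 16, -16.
Signs alternate −, +, − ⇒ H ≺ 0 ⇒ concave.

concave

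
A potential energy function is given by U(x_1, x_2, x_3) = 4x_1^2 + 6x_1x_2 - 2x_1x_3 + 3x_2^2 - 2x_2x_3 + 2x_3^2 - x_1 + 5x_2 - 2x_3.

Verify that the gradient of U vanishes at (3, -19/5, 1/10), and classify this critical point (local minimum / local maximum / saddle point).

local minimum

∇U = (8x_1 + 6x_2 - 2x_3 - 1, 6x_1 + 6x_2 - 2x_3 + 5, -2x_1 - 2x_2 + 4x_3 - 2); substituting (3, -19/5, 1/10) gives ∇U = (0, 0, 0), so (3, -19/5, 1/10) is indeed a critical point.
The Hessian is constant: H = [[8, 6, -2], [6, 6, -2], [-2, -2, 4]].
Leading principal minors: Δ₁ = 8, Δ₂ = 12, Δ₃ = 40.
All leading minors are positive, so H is positive definite: a local minimum.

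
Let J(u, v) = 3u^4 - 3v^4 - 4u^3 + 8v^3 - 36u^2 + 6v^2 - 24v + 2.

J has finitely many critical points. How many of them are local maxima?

2

J separates as a function of u plus a function of v, so ∇J=0 decouples.
∂J/∂u = 12u(u - 3)(u + 2) = 0 at u ∈ {-2, 0, 3}; ∂J/∂v = -12(v - 2)(v - 1)(v + 1) = 0 at v ∈ {-1, 1, 2}.
The Hessian is diagonal: diag(J_uu, J_vv). Second derivatives: J_uu(-2)=120, J_uu(0)=-72, J_uu(3)=180; J_vv(-1)=-72, J_vv(1)=24, J_vv(2)=-36.
Local maxima occur where both diagonal entries negative: (0, -1), (0, 2). Count: 2.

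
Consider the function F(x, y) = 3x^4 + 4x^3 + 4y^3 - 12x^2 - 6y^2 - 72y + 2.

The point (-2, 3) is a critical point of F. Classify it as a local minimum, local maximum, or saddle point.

The mixed partial ∂²F/∂x∂y is 0, so the Hessian at any point is diag(F_xx, F_yy) = diag(12(3x^2 + 2x - 2), 12(2y - 1)).
At (-2, 3): H = diag(72, 60).
Both eigenvalues are positive, so H is positive definite: a local minimum.

local minimum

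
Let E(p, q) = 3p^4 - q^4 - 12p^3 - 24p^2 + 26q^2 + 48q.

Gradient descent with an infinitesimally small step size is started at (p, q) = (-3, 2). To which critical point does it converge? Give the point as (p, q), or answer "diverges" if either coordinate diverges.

E is separable, so gradient descent decouples: p follows -∂E/∂p, q follows -∂E/∂q.
∂E/∂p = 12p(p - 4)(p + 1); at p=-3 this is -504, so p increases.
∂E/∂q = -4(q - 4)(q + 1)(q + 3); at q=2 this is 120, so q decreases.
p converges to its nearest critical value -1 (a local min of the p-part); q converges to -1. The iterate converges to (-1, -1).

(-1, -1)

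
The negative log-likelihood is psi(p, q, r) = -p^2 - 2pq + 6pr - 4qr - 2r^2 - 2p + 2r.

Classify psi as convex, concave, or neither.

neither

psi is quadratic, so its Hessian is the constant matrix H = [[-2, -2, 6], [-2, 0, -4], [6, -4, -4]].
Leading principal minors: -2, -4, 144.
Neither pattern holds ⇒ H is indefinite ⇒ neither convex nor concave.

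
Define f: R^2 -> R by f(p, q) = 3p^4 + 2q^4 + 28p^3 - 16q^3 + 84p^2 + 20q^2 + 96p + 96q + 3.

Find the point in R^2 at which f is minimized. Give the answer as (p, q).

(-4, -1)

f(p,q) separates as A(p) + B(q) + 3, so its minimum is min A + min B + 3.
A'(p) = 12(p + 1)(p + 2)(p + 4) vanishes at p ∈ {-4, -2, -1}; B'(q) = 8(q - 4)(q - 3)(q + 1) vanishes at q ∈ {-1, 3, 4}.
Local minima of A (where A''>0): A(-4)=-64, A(-1)=-37. Local minima of B: B(-1)=-58, B(4)=192.
So the global minimum of f is A(-4) + B(-1) + 3 = -64 − 58 + 3 = -119, attained at (-4, -1).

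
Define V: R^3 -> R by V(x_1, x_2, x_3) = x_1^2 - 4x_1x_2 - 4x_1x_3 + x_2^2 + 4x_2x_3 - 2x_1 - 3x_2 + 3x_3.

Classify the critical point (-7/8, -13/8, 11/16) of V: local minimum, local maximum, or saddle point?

The Hessian is constant: H = [[2, -4, -4], [-4, 2, 4], [-4, 4, 0]].
Leading principal minors: Δ₁ = 2, Δ₂ = -12, Δ₃ = 64.
The minors fit neither the all-positive nor the alternating-sign pattern, so H is indefinite: a saddle point.

saddle point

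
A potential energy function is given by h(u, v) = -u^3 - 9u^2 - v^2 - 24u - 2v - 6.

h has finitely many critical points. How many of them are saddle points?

h separates as a function of u plus a function of v, so ∇h=0 decouples.
∂h/∂u = -3(u + 2)(u + 4) = 0 at u ∈ {-4, -2}; ∂h/∂v = -2(v + 1) = 0 at v ∈ {-1}.
The Hessian is diagonal: diag(h_uu, h_vv). Second derivatives: h_uu(-4)=6, h_uu(-2)=-6; h_vv(-1)=-2.
Saddle points occur where the two diagonal entries have opposite signs: (-4, -1). Count: 1.

1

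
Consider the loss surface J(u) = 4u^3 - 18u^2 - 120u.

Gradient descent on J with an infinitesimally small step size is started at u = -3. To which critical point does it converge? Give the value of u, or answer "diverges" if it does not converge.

diverges

J'(u) = 12(u - 5)(u + 2), so J'(-3) = 96.
Gradient descent moves in the -J' direction, i.e. u is decreasing.
There is no critical point below u=-3, and J' keeps the same sign, so the iterate runs off to −∞.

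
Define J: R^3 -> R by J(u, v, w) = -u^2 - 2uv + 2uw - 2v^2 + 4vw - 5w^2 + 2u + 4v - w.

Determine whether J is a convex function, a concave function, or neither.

concave

J is quadratic, so its Hessian is the constant matrix H = [[-2, -2, 2], [-2, -4, 4], [2, 4, -10]].
Leading principal minors: -2, 4, -24.
Signs alternate −, +, − ⇒ H ≺ 0 ⇒ concave.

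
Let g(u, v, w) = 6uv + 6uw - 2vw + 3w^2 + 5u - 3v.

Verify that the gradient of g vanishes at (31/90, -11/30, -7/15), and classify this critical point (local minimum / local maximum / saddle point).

saddle point

∇g = (6v + 6w + 5, 6u - 2w - 3, 6u - 2v + 6w); substituting (31/90, -11/30, -7/15) gives ∇g = (0, 0, 0), so (31/90, -11/30, -7/15) is indeed a critical point.
The Hessian is constant: H = [[0, 6, 6], [6, 0, -2], [6, -2, 6]].
Leading principal minors: Δ₁ = 0, Δ₂ = -36, Δ₃ = -360.
The minors fit neither the all-positive nor the alternating-sign pattern, so H is indefinite: a saddle point.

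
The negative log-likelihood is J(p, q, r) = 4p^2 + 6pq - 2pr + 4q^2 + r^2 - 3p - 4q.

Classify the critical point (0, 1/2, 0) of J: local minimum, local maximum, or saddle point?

The Hessian is constant: H = [[8, 6, -2], [6, 8, 0], [-2, 0, 2]].
Leading principal minors: Δ₁ = 8, Δ₂ = 28, Δ₃ = 24.
All leading minors are positive, so H is positive definite: a local minimum.

local minimum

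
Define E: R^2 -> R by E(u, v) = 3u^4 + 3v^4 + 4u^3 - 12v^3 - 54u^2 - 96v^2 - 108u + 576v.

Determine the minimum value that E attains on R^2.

E(u,v) separates as P(u) + Q(v), so its minimum is min P + min Q.
P'(u) = 12(u - 3)(u + 1)(u + 3) vanishes at u ∈ {-3, -1, 3}; Q'(v) = 12(v - 4)(v - 3)(v + 4) vanishes at v ∈ {-4, 3, 4}.
Local minima of P (where P''>0): P(-3)=-27, P(3)=-459. Local minima of Q: Q(-4)=-2304, Q(4)=768.
So the global minimum of E is P(3) + Q(-4) = -459 − 2304 = -2763, attained at (3, -4).

-2763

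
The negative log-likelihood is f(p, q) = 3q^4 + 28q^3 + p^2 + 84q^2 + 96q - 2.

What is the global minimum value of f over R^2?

f(p,q) separates as A(p) + B(q) − 2, so its minimum is min A + min B − 2.
A'(p) = 2p vanishes at p ∈ {0}; B'(q) = 12(q + 1)(q + 2)(q + 4) vanishes at q ∈ {-4, -2, -1}.
Local minima of A (where A''>0): A(0)=0. Local minima of B: B(-4)=-64, B(-1)=-37.
So the global minimum of f is A(0) + B(-4) − 2 = 0 − 64 − 2 = -66, attained at (0, -4).

-66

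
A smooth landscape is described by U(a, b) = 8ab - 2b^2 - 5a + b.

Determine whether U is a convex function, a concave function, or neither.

neither

U is quadratic, so its Hessian is the constant matrix H = [[0, 8], [8, -4]].
det(H) = -64, tr(H) = -4.
det(H) < 0, so H is indefinite: neither convex nor concave.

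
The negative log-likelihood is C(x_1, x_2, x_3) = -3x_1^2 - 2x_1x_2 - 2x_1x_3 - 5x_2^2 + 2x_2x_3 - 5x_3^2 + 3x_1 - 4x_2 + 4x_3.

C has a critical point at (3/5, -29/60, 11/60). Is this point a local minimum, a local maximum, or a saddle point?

The Hessian is constant: H = [[-6, -2, -2], [-2, -10, 2], [-2, 2, -10]].
Leading principal minors: Δ₁ = -6, Δ₂ = 56, Δ₃ = -480.
The minors alternate sign starting negative (−, +, −), so H is negative definite: a local maximum.

local maximum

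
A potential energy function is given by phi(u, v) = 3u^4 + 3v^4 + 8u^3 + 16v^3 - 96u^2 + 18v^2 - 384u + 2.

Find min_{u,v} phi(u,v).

-1817

phi(u,v) separates as P(u) + Q(v) + 2, so its minimum is min P + min Q + 2.
P'(u) = 12(u - 4)(u + 2)(u + 4) vanishes at u ∈ {-4, -2, 4}; Q'(v) = 12v(v + 1)(v + 3) vanishes at v ∈ {-3, -1, 0}.
Local minima of P (where P''>0): P(-4)=256, P(4)=-1792. Local minima of Q: Q(-3)=-27, Q(0)=0.
So the global minimum of phi is P(4) + Q(-3) + 2 = -1792 − 27 + 2 = -1817, attained at (4, -3).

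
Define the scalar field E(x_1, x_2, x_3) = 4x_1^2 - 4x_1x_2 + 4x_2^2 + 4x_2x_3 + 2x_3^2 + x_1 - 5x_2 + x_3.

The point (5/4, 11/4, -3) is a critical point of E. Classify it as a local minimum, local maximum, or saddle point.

local minimum

The Hessian is constant: H = [[8, -4, 0], [-4, 8, 4], [0, 4, 4]].
Leading principal minors: Δ₁ = 8, Δ₂ = 48, Δ₃ = 64.
All leading minors are positive, so H is positive definite: a local minimum.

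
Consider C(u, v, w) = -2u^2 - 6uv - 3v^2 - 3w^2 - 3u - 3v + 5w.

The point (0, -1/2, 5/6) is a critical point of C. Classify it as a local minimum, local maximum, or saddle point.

saddle point

The Hessian is constant: H = [[-4, -6, 0], [-6, -6, 0], [0, 0, -6]].
Leading principal minors: Δ₁ = -4, Δ₂ = -12, Δ₃ = 72.
The minors fit neither the all-positive nor the alternating-sign pattern, so H is indefinite: a saddle point.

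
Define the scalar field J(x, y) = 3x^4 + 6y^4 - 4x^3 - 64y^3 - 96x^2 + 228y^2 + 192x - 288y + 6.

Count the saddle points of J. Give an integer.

J separates as a function of x plus a function of y, so ∇J=0 decouples.
∂J/∂x = 12(x - 4)(x - 1)(x + 4) = 0 at x ∈ {-4, 1, 4}; ∂J/∂y = 24(y - 4)(y - 3)(y - 1) = 0 at y ∈ {1, 3, 4}.
The Hessian is diagonal: diag(J_xx, J_yy). Second derivatives: J_xx(-4)=480, J_xx(1)=-180, J_xx(4)=288; J_yy(1)=144, J_yy(3)=-48, J_yy(4)=72.
Saddle points occur where the two diagonal entries have opposite signs: (-4, 3), (1, 1), (1, 4), (4, 3). Count: 4.

4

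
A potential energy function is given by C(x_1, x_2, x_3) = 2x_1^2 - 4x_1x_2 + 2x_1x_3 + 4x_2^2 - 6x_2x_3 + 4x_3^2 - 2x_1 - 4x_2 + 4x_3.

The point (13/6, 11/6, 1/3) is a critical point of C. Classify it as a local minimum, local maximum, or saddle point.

local minimum

The Hessian is constant: H = [[4, -4, 2], [-4, 8, -6], [2, -6, 8]].
Leading principal minors: Δ₁ = 4, Δ₂ = 16, Δ₃ = 48.
All leading minors are positive, so H is positive definite: a local minimum.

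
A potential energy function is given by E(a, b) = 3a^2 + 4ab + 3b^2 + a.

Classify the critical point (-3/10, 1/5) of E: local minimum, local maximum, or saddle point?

local minimum

The Hessian of E is constant: H = [[6, 4], [4, 6]].
det(H) = 6·6 − 4² = 20.
det(H) > 0 and tr(H) = 12 > 0, so H is positive definite and the point is a local minimum.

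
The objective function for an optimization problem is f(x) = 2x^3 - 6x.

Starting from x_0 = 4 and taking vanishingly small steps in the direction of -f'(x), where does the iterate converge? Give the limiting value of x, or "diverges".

1

f'(x) = 6(x - 1)(x + 1), so f'(4) = 90.
Gradient descent moves in the -f' direction, i.e. x is decreasing.
The nearest critical point in that direction is x = 1, where f'' = 12 > 0 (a local minimum). The iterate converges there.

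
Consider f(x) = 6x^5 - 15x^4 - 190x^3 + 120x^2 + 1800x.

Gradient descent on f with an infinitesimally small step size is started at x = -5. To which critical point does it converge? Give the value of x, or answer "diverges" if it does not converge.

f'(x) = 30(x - 5)(x - 2)(x + 2)(x + 3), so f'(-5) = 12600.
Gradient descent moves in the -f' direction, i.e. x is decreasing.
There is no critical point below x=-5, and f' keeps the same sign, so the iterate runs off to −∞.

diverges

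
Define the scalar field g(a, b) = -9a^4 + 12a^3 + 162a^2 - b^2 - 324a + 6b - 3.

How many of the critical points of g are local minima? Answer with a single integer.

g separates as a function of a plus a function of b, so ∇g=0 decouples.
∂g/∂a = -36(a - 3)(a - 1)(a + 3) = 0 at a ∈ {-3, 1, 3}; ∂g/∂b = -2(b - 3) = 0 at b ∈ {3}.
The Hessian is diagonal: diag(g_aa, g_bb). Second derivatives: g_aa(-3)=-864, g_aa(1)=288, g_aa(3)=-432; g_bb(3)=-2.
Local minima occur where both diagonal entries positive: none. Count: 0.

0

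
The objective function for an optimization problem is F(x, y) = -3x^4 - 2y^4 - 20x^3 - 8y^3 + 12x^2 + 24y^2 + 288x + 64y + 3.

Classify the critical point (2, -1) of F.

saddle point

The mixed partial ∂²F/∂x∂y is 0, so the Hessian at any point is diag(F_xx, F_yy) = diag(12(-3x^2 - 10x + 2), 24(-y^2 - 2y + 2)).
At (2, -1): H = diag(-360, 72).
The eigenvalues have opposite signs, so H is indefinite: a saddle point.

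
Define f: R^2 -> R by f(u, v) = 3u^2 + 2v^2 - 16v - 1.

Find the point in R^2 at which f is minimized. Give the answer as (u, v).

(0, 4)

f(u,v) separates as P(u) + Q(v) − 1, so its minimum is min P + min Q − 1.
P'(u) = 6u vanishes at u ∈ {0}; Q'(v) = 4v - 16 vanishes at v ∈ {4}.
Local minima of P (where P''>0): P(0)=0. Local minima of Q: Q(4)=-32.
So the global minimum of f is P(0) + Q(4) − 1 = 0 − 32 − 1 = -33, attained at (0, 4).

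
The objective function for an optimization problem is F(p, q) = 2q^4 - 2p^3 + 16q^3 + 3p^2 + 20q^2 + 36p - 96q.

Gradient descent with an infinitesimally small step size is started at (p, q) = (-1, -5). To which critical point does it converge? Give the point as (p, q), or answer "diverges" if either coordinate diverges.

F is separable, so gradient descent decouples: p follows -∂F/∂p, q follows -∂F/∂q.
∂F/∂p = -6(p - 3)(p + 2); at p=-1 this is 24, so p decreases.
∂F/∂q = 8(q - 1)(q + 3)(q + 4); at q=-5 this is -96, so q increases.
p converges to its nearest critical value -2 (a local min of the p-part); q converges to -4. The iterate converges to (-2, -4).

(-2, -4)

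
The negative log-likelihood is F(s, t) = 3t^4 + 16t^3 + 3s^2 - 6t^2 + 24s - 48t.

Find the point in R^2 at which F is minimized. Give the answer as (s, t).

F(s,t) separates as P(s) + Q(t), so its minimum is min P + min Q.
P'(s) = 6s + 24 vanishes at s ∈ {-4}; Q'(t) = 12(t - 1)(t + 1)(t + 4) vanishes at t ∈ {-4, -1, 1}.
Local minima of P (where P''>0): P(-4)=-48. Local minima of Q: Q(-4)=-160, Q(1)=-35.
So the global minimum of F is P(-4) + Q(-4) = -48 − 160 = -208, attained at (-4, -4).

(-4, -4)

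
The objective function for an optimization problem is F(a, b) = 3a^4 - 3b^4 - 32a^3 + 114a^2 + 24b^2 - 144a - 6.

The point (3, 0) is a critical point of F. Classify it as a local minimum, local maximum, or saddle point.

The mixed partial ∂²F/∂a∂b is 0, so the Hessian at any point is diag(F_aa, F_bb) = diag(12(3a^2 - 16a + 19), 12(-3b^2 + 4)).
At (3, 0): H = diag(-24, 48).
The eigenvalues have opposite signs, so H is indefinite: a saddle point.

saddle point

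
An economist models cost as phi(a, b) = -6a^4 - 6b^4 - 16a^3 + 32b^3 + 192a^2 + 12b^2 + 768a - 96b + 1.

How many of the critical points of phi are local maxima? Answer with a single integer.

4

phi separates as a function of a plus a function of b, so ∇phi=0 decouples.
∂phi/∂a = -24(a - 4)(a + 2)(a + 4) = 0 at a ∈ {-4, -2, 4}; ∂phi/∂b = -24(b - 4)(b - 1)(b + 1) = 0 at b ∈ {-1, 1, 4}.
The Hessian is diagonal: diag(phi_aa, phi_bb). Second derivatives: phi_aa(-4)=-384, phi_aa(-2)=288, phi_aa(4)=-1152; phi_bb(-1)=-240, phi_bb(1)=144, phi_bb(4)=-360.
Local maxima occur where both diagonal entries negative: (-4, -1), (-4, 4), (4, -1), (4, 4). Count: 4.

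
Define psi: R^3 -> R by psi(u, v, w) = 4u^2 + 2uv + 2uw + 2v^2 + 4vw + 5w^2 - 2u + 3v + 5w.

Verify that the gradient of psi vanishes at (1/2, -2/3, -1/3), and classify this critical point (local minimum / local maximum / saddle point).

local minimum

∇psi = (8u + 2v + 2w - 2, 2u + 4v + 4w + 3, 2u + 4v + 10w + 5); substituting (1/2, -2/3, -1/3) gives ∇psi = (0, 0, 0), so (1/2, -2/3, -1/3) is indeed a critical point.
The Hessian is constant: H = [[8, 2, 2], [2, 4, 4], [2, 4, 10]].
Leading principal minors: Δ₁ = 8, Δ₂ = 28, Δ₃ = 168.
All leading minors are positive, so H is positive definite: a local minimum.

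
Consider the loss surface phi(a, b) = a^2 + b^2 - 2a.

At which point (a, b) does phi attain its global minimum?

(1, 0)

phi(a,b) separates as P(a) + Q(b), so its minimum is min P + min Q.
P'(a) = 2a - 2 vanishes at a ∈ {1}; Q'(b) = 2b vanishes at b ∈ {0}.
Local minima of P (where P''>0): P(1)=-1. Local minima of Q: Q(0)=0.
So the global minimum of phi is P(1) + Q(0) = -1 + 0 = -1, attained at (1, 0).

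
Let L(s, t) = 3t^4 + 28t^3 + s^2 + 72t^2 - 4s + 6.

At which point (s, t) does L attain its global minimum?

L(s,t) separates as P(s) + Q(t) + 6, so its minimum is min P + min Q + 6.
P'(s) = 2s - 4 vanishes at s ∈ {2}; Q'(t) = 12t(t + 3)(t + 4) vanishes at t ∈ {-4, -3, 0}.
Local minima of P (where P''>0): P(2)=-4. Local minima of Q: Q(-4)=128, Q(0)=0.
So the global minimum of L is P(2) + Q(0) + 6 = -4 + 0 + 6 = 2, attained at (2, 0).

(2, 0)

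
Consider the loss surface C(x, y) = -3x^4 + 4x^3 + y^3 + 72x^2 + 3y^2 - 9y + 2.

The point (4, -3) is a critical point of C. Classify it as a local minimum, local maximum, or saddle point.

local maximum

The mixed partial ∂²C/∂x∂y is 0, so the Hessian at any point is diag(C_xx, C_yy) = diag(12(-3x^2 + 2x + 12), 6(y + 1)).
At (4, -3): H = diag(-336, -12).
Both eigenvalues are negative, so H is negative definite: a local maximum.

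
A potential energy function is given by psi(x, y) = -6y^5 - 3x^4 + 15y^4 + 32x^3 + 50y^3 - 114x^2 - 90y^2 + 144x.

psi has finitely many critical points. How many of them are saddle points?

6

psi separates as a function of x plus a function of y, so ∇psi=0 decouples.
∂psi/∂x = -12(x - 4)(x - 3)(x - 1) = 0 at x ∈ {1, 3, 4}; ∂psi/∂y = -30y(y - 3)(y - 1)(y + 2) = 0 at y ∈ {-2, 0, 1, 3}.
The Hessian is diagonal: diag(psi_xx, psi_yy). Second derivatives: psi_xx(1)=-72, psi_xx(3)=24, psi_xx(4)=-36; psi_yy(-2)=900, psi_yy(0)=-180, psi_yy(1)=180, psi_yy(3)=-900.
Saddle points occur where the two diagonal entries have opposite signs: (1, -2), (1, 1), (3, 0), (3, 3), (4, -2), (4, 1). Count: 6.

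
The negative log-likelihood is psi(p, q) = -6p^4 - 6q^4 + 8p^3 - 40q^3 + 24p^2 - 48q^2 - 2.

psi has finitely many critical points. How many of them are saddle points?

4

psi separates as a function of p plus a function of q, so ∇psi=0 decouples.
∂psi/∂p = -24p(p - 2)(p + 1) = 0 at p ∈ {-1, 0, 2}; ∂psi/∂q = -24q(q + 1)(q + 4) = 0 at q ∈ {-4, -1, 0}.
The Hessian is diagonal: diag(psi_pp, psi_qq). Second derivatives: psi_pp(-1)=-72, psi_pp(0)=48, psi_pp(2)=-144; psi_qq(-4)=-288, psi_qq(-1)=72, psi_qq(0)=-96.
Saddle points occur where the two diagonal entries have opposite signs: (-1, -1), (0, -4), (0, 0), (2, -1). Count: 4.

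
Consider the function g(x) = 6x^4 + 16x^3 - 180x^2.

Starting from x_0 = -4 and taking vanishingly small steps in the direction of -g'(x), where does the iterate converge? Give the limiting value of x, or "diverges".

g'(x) = 24x(x - 3)(x + 5), so g'(-4) = 672.
Gradient descent moves in the -g' direction, i.e. x is decreasing.
The nearest critical point in that direction is x = -5, where g'' = 960 > 0 (a local minimum). The iterate converges there.

-5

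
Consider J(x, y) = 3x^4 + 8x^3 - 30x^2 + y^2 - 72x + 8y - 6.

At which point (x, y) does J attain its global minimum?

(2, -4)

J(x,y) separates as P(x) + Q(y) − 6, so its minimum is min P + min Q − 6.
P'(x) = 12(x - 2)(x + 1)(x + 3) vanishes at x ∈ {-3, -1, 2}; Q'(y) = 2y + 8 vanishes at y ∈ {-4}.
Local minima of P (where P''>0): P(-3)=-27, P(2)=-152. Local minima of Q: Q(-4)=-16.
So the global minimum of J is P(2) + Q(-4) − 6 = -152 − 16 − 6 = -174, attained at (2, -4).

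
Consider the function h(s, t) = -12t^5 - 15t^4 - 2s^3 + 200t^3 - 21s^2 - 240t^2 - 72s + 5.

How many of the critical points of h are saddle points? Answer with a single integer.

h separates as a function of s plus a function of t, so ∇h=0 decouples.
∂h/∂s = -6(s + 3)(s + 4) = 0 at s ∈ {-4, -3}; ∂h/∂t = -60t(t - 2)(t - 1)(t + 4) = 0 at t ∈ {-4, 0, 1, 2}.
The Hessian is diagonal: diag(h_ss, h_tt). Second derivatives: h_ss(-4)=6, h_ss(-3)=-6; h_tt(-4)=7200, h_tt(0)=-480, h_tt(1)=300, h_tt(2)=-720.
Saddle points occur where the two diagonal entries have opposite signs: (-4, 0), (-4, 2), (-3, -4), (-3, 1). Count: 4.

4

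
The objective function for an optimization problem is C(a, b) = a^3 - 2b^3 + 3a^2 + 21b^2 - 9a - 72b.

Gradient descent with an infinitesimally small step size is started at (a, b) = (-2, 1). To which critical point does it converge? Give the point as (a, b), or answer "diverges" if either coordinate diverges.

C is separable, so gradient descent decouples: a follows -∂C/∂a, b follows -∂C/∂b.
∂C/∂a = 3(a - 1)(a + 3); at a=-2 this is -9, so a increases.
∂C/∂b = -6(b - 4)(b - 3); at b=1 this is -36, so b increases.
a converges to its nearest critical value 1 (a local min of the a-part); b converges to 3. The iterate converges to (1, 3).

(1, 3)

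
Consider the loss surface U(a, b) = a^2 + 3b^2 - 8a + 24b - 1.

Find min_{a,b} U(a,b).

-65

U(a,b) separates as P(a) + Q(b) − 1, so its minimum is min P + min Q − 1.
P'(a) = 2a - 8 vanishes at a ∈ {4}; Q'(b) = 6b + 24 vanishes at b ∈ {-4}.
Local minima of P (where P''>0): P(4)=-16. Local minima of Q: Q(-4)=-48.
So the global minimum of U is P(4) + Q(-4) − 1 = -16 − 48 − 1 = -65, attained at (4, -4).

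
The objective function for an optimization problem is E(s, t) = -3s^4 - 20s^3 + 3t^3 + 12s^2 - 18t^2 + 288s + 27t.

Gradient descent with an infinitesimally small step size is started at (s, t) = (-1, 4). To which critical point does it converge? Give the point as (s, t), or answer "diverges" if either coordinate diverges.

(-3, 3)

E is separable, so gradient descent decouples: s follows -∂E/∂s, t follows -∂E/∂t.
∂E/∂s = -12(s - 2)(s + 3)(s + 4); at s=-1 this is 216, so s decreases.
∂E/∂t = 9(t - 3)(t - 1); at t=4 this is 27, so t decreases.
s converges to its nearest critical value -3 (a local min of the s-part); t converges to 3. The iterate converges to (-3, 3).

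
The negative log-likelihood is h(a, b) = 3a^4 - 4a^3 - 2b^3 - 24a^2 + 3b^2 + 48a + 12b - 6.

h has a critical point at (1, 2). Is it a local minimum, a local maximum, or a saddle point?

local maximum

The mixed partial ∂²h/∂a∂b is 0, so the Hessian at any point is diag(h_aa, h_bb) = diag(12(3a^2 - 2a - 4), 6(-2b + 1)).
At (1, 2): H = diag(-36, -18).
Both eigenvalues are negative, so H is negative definite: a local maximum.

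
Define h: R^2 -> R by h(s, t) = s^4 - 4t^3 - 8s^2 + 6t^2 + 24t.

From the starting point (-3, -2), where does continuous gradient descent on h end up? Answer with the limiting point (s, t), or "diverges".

h is separable, so gradient descent decouples: s follows -∂h/∂s, t follows -∂h/∂t.
∂h/∂s = 4s(s - 2)(s + 2); at s=-3 this is -60, so s increases.
∂h/∂t = -12(t - 2)(t + 1); at t=-2 this is -48, so t increases.
s converges to its nearest critical value -2 (a local min of the s-part); t converges to -1. The iterate converges to (-2, -1).

(-2, -1)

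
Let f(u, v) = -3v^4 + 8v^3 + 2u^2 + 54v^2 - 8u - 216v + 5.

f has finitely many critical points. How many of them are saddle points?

2

f separates as a function of u plus a function of v, so ∇f=0 decouples.
∂f/∂u = 4(u - 2) = 0 at u ∈ {2}; ∂f/∂v = -12(v - 3)(v - 2)(v + 3) = 0 at v ∈ {-3, 2, 3}.
The Hessian is diagonal: diag(f_uu, f_vv). Second derivatives: f_uu(2)=4; f_vv(-3)=-360, f_vv(2)=60, f_vv(3)=-72.
Saddle points occur where the two diagonal entries have opposite signs: (2, -3), (2, 3). Count: 2.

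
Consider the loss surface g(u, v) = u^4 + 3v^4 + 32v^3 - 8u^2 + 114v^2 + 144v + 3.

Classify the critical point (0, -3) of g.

local maximum

The mixed partial ∂²g/∂u∂v is 0, so the Hessian at any point is diag(g_uu, g_vv) = diag(4(3u^2 - 4), 12(3v^2 + 16v + 19)).
At (0, -3): H = diag(-16, -24).
Both eigenvalues are negative, so H is negative definite: a local maximum.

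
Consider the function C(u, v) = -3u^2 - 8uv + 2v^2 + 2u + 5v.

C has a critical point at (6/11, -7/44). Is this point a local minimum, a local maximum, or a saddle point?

saddle point

The Hessian of C is constant: H = [[-6, -8], [-8, 4]].
det(H) = (-6)·4 − (-8)² = -88.
Since det(H) < 0, H is indefinite and the critical point is a saddle point.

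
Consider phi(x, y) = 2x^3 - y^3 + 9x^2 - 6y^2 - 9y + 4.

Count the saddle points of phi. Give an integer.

2

phi separates as a function of x plus a function of y, so ∇phi=0 decouples.
∂phi/∂x = 6x(x + 3) = 0 at x ∈ {-3, 0}; ∂phi/∂y = -3(y + 1)(y + 3) = 0 at y ∈ {-3, -1}.
The Hessian is diagonal: diag(phi_xx, phi_yy). Second derivatives: phi_xx(-3)=-18, phi_xx(0)=18; phi_yy(-3)=6, phi_yy(-1)=-6.
Saddle points occur where the two diagonal entries have opposite signs: (-3, -3), (0, -1). Count: 2.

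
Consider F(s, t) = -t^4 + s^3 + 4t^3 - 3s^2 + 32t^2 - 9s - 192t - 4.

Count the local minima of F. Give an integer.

F separates as a function of s plus a function of t, so ∇F=0 decouples.
∂F/∂s = 3(s - 3)(s + 1) = 0 at s ∈ {-1, 3}; ∂F/∂t = -4(t - 4)(t - 3)(t + 4) = 0 at t ∈ {-4, 3, 4}.
The Hessian is diagonal: diag(F_ss, F_tt). Second derivatives: F_ss(-1)=-12, F_ss(3)=12; F_tt(-4)=-224, F_tt(3)=28, F_tt(4)=-32.
Local minima occur where both diagonal entries positive: (3, 3). Count: 1.

1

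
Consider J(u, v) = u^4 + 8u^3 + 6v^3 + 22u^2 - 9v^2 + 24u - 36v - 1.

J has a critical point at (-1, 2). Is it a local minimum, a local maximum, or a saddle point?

local minimum

The mixed partial ∂²J/∂u∂v is 0, so the Hessian at any point is diag(J_uu, J_vv) = diag(4(3u^2 + 12u + 11), 18(2v - 1)).
At (-1, 2): H = diag(8, 54).
Both eigenvalues are positive, so H is positive definite: a local minimum.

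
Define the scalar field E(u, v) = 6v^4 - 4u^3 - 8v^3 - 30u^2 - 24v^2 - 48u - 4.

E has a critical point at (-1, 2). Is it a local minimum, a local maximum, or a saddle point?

saddle point

The mixed partial ∂²E/∂u∂v is 0, so the Hessian at any point is diag(E_uu, E_vv) = diag(-12(2u + 5), 24(3v^2 - 2v - 2)).
At (-1, 2): H = diag(-36, 144).
The eigenvalues have opposite signs, so H is indefinite: a saddle point.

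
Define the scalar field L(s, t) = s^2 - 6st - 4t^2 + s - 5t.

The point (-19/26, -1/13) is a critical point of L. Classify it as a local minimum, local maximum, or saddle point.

saddle point

The Hessian of L is constant: H = [[2, -6], [-6, -8]].
det(H) = 2·(-8) − (-6)² = -52.
Since det(H) < 0, H is indefinite and the critical point is a saddle point.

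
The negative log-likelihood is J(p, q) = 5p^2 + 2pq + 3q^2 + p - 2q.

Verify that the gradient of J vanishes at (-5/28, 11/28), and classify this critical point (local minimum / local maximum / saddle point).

local minimum

∇J = (10p + 2q + 1, 2p + 6q - 2); substituting (-5/28, 11/28) gives ∇J = (0, 0), so (-5/28, 11/28) is indeed a critical point.
The Hessian of J is constant: H = [[10, 2], [2, 6]].
det(H) = 10·6 − 2² = 56.
det(H) > 0 and tr(H) = 16 > 0, so H is positive definite and the point is a local minimum.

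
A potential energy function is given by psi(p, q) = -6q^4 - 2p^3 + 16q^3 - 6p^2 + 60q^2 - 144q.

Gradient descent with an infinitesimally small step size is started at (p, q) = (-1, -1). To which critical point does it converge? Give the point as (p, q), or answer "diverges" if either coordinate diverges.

(-2, 1)

psi is separable, so gradient descent decouples: p follows -∂psi/∂p, q follows -∂psi/∂q.
∂psi/∂p = -6p(p + 2); at p=-1 this is 6, so p decreases.
∂psi/∂q = -24(q - 3)(q - 1)(q + 2); at q=-1 this is -192, so q increases.
p converges to its nearest critical value -2 (a local min of the p-part); q converges to 1. The iterate converges to (-2, 1).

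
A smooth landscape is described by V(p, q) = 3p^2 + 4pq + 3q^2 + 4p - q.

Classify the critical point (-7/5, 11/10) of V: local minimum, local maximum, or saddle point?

local minimum

The Hessian of V is constant: H = [[6, 4], [4, 6]].
det(H) = 6·6 − 4² = 20.
det(H) > 0 and tr(H) = 12 > 0, so H is positive definite and the point is a local minimum.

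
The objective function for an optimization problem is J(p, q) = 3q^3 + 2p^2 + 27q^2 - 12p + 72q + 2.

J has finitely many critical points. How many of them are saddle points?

J separates as a function of p plus a function of q, so ∇J=0 decouples.
∂J/∂p = 4(p - 3) = 0 at p ∈ {3}; ∂J/∂q = 9(q + 2)(q + 4) = 0 at q ∈ {-4, -2}.
The Hessian is diagonal: diag(J_pp, J_qq). Second derivatives: J_pp(3)=4; J_qq(-4)=-18, J_qq(-2)=18.
Saddle points occur where the two diagonal entries have opposite signs: (3, -4). Count: 1.

1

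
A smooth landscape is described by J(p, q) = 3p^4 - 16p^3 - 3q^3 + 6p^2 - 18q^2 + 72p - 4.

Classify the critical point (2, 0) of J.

The mixed partial ∂²J/∂p∂q is 0, so the Hessian at any point is diag(J_pp, J_qq) = diag(12(3p^2 - 8p + 1), -18(q + 2)).
At (2, 0): H = diag(-36, -36).
Both eigenvalues are negative, so H is negative definite: a local maximum.

local maximum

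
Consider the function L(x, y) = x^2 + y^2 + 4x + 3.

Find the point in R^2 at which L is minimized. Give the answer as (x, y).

L(x,y) separates as P(x) + Q(y) + 3, so its minimum is min P + min Q + 3.
P'(x) = 2x + 4 vanishes at x ∈ {-2}; Q'(y) = 2y vanishes at y ∈ {0}.
Local minima of P (where P''>0): P(-2)=-4. Local minima of Q: Q(0)=0.
So the global minimum of L is P(-2) + Q(0) + 3 = -4 + 0 + 3 = -1, attained at (-2, 0).

(-2, 0)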